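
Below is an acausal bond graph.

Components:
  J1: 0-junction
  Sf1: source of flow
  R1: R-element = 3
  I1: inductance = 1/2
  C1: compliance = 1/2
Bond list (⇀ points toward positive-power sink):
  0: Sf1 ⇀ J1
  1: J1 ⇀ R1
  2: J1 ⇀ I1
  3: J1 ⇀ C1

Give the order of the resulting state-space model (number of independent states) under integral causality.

β0 stroke→Sf1  (Sf1 fixes flow; stroke at Sf1)
β2 stroke→I1  (I1 outputs flow p/I1)
β3 stroke→J1  (prefer integral on C1)
β1 stroke→R1  (common-e at J1 fixed by 3)

2  (C1, I1 all integral)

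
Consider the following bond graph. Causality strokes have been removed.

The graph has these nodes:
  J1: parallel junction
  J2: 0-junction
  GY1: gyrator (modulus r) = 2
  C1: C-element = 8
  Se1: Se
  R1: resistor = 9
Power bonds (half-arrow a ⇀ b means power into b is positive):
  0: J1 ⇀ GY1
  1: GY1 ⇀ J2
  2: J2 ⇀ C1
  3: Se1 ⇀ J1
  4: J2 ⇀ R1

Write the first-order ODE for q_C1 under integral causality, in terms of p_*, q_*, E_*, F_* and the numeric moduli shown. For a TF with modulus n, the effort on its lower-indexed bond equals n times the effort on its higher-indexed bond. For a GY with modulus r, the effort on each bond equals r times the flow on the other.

dq_C1/dt = E_Se1/2 - q_C1/72

β3 stroke at J1  (Se1: effort source, stroke at far end)
β0 stroke at GY1  (J1 effort already set via bond 3)
β1 stroke at GY1  (GY1: gyrator matches bond 0)
β2 stroke at J2  (C1: C, integral causality)
β4 stroke at R1  (0-jn J2 has e-setter on 2)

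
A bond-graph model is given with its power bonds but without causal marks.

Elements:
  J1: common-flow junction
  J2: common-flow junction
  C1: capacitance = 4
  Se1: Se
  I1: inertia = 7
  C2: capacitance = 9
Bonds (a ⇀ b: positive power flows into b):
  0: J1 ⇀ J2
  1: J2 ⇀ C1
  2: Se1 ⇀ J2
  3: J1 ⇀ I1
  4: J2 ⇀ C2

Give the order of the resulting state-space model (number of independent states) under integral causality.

3  (C1, C2, I1 all integral)

bond 2 |J2  (Se1: effort source, stroke at far end)
bond 1 |J2  (C1: C, integral causality)
bond 3 |I1  (I1: I, integral causality)
bond 0 |J1  (J1 flow already set via bond 3)
bond 4 |J2  (common-f at J2 fixed by 0)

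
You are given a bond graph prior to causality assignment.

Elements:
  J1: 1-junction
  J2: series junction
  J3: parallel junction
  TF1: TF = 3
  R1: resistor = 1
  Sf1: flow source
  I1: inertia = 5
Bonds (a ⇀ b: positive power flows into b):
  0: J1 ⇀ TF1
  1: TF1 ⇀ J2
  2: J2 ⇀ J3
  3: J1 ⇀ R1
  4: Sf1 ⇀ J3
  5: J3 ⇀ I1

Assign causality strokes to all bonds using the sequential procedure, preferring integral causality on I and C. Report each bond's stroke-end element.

β0 stroke→TF1
β1 stroke→J2
β2 stroke→J3
β3 stroke→J1
β4 stroke→Sf1
β5 stroke→I1

#4 |Sf1  (source Sf1 imposes f)
#5 |I1  (I1: I, integral causality)
#2 |J3  (J3 needs exactly one e-in)
#1 |J2  (1-jn J2 has f-setter on 2)
#0 |TF1  (TF TF1: opposite of bond 1)
#3 |J1  (common-f at J1 fixed by 0)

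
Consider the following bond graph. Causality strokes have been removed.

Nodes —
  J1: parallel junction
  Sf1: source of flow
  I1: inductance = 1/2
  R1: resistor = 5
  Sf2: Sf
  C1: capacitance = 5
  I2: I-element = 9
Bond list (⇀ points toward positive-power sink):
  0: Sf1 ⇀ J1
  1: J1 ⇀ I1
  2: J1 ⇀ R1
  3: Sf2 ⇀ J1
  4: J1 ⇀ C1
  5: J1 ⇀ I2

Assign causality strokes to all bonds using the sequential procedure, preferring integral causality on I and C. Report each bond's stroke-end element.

bond 0 →Sf1
bond 1 →I1
bond 2 →R1
bond 3 →Sf2
bond 4 →J1
bond 5 →I2

b0 |Sf1  (Sf1 fixes flow; stroke at Sf1)
b3 |Sf2  (Sf2 fixes flow; stroke at Sf2)
b1 |I1  (I1: I, integral causality)
b4 |J1  (C1 outputs effort q/C1)
b2 |R1  (common-e at J1 fixed by 4)
b5 |I2  (J1: bond 4 brought effort, rest push out)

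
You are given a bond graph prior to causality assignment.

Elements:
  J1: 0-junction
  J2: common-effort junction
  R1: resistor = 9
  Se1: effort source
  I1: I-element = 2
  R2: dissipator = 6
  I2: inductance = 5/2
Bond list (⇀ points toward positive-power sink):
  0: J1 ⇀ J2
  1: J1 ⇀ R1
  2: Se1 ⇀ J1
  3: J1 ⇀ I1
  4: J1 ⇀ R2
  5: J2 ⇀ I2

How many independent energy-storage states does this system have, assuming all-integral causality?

bond 2 →J1  (source Se1 imposes e)
bond 0 →J2  (J1 effort already set via bond 2)
bond 1 →R1  (common-e at J1 fixed by 2)
bond 3 →I1  (0-jn J1 has e-setter on 2)
bond 4 →R2  (J1: bond 2 brought effort, rest push out)
bond 5 →I2  (0-jn J2 has e-setter on 0)

2  (I1, I2 all integral)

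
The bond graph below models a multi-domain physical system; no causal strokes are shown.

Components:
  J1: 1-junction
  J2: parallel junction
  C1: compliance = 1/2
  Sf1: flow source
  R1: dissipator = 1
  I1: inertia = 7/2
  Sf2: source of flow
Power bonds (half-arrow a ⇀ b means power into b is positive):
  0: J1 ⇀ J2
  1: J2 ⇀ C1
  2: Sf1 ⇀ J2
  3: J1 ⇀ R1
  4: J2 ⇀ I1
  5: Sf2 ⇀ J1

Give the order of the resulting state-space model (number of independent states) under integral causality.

b2 |Sf1  (Sf1 fixes flow; stroke at Sf1)
b5 |Sf2  (Sf2 (Sf) sets flow on bond)
b0 |J1  (common-f at J1 fixed by 5)
b3 |J1  (1-jn J1 has f-setter on 5)
b1 |J2  (C1 integral (e out))
b4 |I1  (J2: bond 1 brought effort, rest push out)

2  (C1, I1 all integral)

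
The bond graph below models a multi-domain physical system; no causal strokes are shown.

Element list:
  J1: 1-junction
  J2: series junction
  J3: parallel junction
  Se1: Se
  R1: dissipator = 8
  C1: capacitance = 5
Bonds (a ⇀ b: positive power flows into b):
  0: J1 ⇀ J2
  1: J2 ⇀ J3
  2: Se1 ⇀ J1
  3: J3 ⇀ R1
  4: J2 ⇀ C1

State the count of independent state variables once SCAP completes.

1  (C1 all integral)

bond 2 |J1  (Se1 fixes effort; stroke away)
bond 0 |J2  (J1 needs exactly one f-in)
bond 4 |J2  (C1: C, integral causality)
bond 1 |J3  (J2 needs exactly one f-in)
bond 3 |R1  (J3 effort already set via bond 1)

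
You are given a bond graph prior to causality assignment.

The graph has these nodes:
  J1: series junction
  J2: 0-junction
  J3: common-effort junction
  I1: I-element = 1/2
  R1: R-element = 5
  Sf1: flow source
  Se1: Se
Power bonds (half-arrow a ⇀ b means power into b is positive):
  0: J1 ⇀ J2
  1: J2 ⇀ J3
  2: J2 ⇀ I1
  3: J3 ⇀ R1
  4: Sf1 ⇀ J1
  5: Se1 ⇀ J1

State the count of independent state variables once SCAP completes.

1  (I1 all integral)

#4 stroke→Sf1  (Sf1 (Sf) sets flow on bond)
#5 stroke→J1  (Se1 (Se) sets effort on bond)
#0 stroke→J1  (1-jn J1 has f-setter on 4)
#2 stroke→I1  (I1 integral (f out))
#1 stroke→J2  (J2: last free bond brings effort in)
#3 stroke→J3  (closing 0-jn rule on J3)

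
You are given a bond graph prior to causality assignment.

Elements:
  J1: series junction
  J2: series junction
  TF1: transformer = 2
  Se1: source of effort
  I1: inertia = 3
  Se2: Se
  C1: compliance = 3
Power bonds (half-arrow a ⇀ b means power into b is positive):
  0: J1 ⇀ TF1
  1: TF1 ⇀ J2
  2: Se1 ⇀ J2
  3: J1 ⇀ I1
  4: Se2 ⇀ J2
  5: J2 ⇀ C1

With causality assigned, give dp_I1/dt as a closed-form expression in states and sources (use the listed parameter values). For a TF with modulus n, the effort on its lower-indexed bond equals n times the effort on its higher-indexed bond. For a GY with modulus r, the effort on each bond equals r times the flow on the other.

dp_I1/dt = 2*E_Se1 + 2*E_Se2 - 2*q_C1/3

#2 stroke→J2  (Se1 (Se) sets effort on bond)
#4 stroke→J2  (Se2 fixes effort; stroke away)
#3 stroke→I1  (I1 outputs flow p/I1)
#0 stroke→J1  (J1 flow already set via bond 3)
#1 stroke→TF1  (TF TF1: opposite of bond 0)
#5 stroke→J2  (J2: bond 1 brought flow, rest push out)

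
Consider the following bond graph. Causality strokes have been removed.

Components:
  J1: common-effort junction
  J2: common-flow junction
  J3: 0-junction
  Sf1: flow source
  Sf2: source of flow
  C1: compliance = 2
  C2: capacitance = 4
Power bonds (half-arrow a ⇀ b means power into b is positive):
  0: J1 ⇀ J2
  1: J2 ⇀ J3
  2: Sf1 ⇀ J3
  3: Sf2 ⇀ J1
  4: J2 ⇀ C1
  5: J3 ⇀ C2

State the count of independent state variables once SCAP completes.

2  (C1, C2 all integral)

β2 |Sf1  (Sf1 fixes flow; stroke at Sf1)
β3 |Sf2  (Sf2: flow source, stroke at near end)
β0 |J1  (J1 needs exactly one e-in)
β1 |J2  (common-f at J2 fixed by 0)
β4 |J2  (common-f at J2 fixed by 0)
β5 |J3  (only one effort-in slot at J3)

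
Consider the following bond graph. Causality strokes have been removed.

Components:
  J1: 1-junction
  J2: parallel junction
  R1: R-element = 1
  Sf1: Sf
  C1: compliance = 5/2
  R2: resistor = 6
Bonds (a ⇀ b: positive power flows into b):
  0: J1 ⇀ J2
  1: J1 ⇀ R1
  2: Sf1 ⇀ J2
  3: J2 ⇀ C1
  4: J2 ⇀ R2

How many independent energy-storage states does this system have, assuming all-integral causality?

β2 stroke→Sf1  (source Sf1 imposes f)
β3 stroke→J2  (C1: C, integral causality)
β0 stroke→J1  (J2: bond 3 brought effort, rest push out)
β4 stroke→R2  (common-e at J2 fixed by 3)
β1 stroke→R1  (closing 1-jn rule on J1)

1  (C1 all integral)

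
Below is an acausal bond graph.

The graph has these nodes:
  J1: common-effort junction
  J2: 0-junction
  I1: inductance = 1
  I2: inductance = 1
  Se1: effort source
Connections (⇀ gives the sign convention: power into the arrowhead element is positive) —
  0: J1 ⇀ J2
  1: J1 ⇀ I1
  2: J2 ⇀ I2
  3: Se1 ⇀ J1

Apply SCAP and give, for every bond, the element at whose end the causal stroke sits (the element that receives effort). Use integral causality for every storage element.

#3 →J1  (Se1 fixes effort; stroke away)
#0 →J2  (common-e at J1 fixed by 3)
#1 →I1  (J1: bond 3 brought effort, rest push out)
#2 →I2  (common-e at J2 fixed by 0)

bond 0 stroke at J2
bond 1 stroke at I1
bond 2 stroke at I2
bond 3 stroke at J1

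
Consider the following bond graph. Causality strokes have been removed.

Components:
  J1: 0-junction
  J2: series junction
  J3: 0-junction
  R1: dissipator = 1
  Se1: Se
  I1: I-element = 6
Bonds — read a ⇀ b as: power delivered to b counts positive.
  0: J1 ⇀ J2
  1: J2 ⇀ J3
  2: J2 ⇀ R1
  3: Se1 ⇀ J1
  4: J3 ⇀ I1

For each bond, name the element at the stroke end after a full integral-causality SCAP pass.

β0 stroke at J2
β1 stroke at J3
β2 stroke at J2
β3 stroke at J1
β4 stroke at I1

#3 →J1  (Se1 (Se) sets effort on bond)
#0 →J2  (J1: bond 3 brought effort, rest push out)
#4 →I1  (I1: I, integral causality)
#1 →J3  (J3 needs exactly one e-in)
#2 →J2  (1-jn J2 has f-setter on 1)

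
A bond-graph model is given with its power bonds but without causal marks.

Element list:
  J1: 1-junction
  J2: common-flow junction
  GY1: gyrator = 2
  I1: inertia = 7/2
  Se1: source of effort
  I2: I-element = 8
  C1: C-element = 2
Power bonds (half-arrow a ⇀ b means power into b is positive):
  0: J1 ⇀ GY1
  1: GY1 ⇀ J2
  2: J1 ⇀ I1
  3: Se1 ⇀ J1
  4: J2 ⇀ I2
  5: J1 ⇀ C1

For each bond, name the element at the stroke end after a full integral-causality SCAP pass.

#0 stroke at J1
#1 stroke at J2
#2 stroke at I1
#3 stroke at J1
#4 stroke at I2
#5 stroke at J1

#3 stroke at J1  (source Se1 imposes e)
#2 stroke at I1  (I1 outputs flow p/I1)
#0 stroke at J1  (J1: bond 2 brought flow, rest push out)
#5 stroke at J1  (J1 flow already set via bond 2)
#1 stroke at J2  (GY GY1: same side as bond 0)
#4 stroke at I2  (closing 1-jn rule on J2)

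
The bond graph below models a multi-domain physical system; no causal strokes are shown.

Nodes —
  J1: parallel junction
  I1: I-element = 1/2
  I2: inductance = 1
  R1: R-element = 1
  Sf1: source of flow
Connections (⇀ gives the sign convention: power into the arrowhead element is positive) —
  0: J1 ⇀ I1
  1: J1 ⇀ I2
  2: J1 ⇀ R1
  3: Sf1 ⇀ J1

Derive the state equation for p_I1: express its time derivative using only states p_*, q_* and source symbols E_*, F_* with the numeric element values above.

b3 stroke→Sf1  (source Sf1 imposes f)
b0 stroke→I1  (I1 outputs flow p/I1)
b1 stroke→I2  (prefer integral on I2)
b2 stroke→J1  (closing 0-jn rule on J1)

dp_I1/dt = F_Sf1 - 2*p_I1 - p_I2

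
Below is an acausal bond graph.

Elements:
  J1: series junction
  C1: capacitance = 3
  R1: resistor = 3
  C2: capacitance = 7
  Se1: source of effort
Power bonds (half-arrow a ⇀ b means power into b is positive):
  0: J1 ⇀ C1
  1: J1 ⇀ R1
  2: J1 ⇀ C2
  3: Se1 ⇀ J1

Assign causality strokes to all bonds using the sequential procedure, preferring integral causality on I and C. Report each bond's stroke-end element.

bond 3 stroke→J1  (Se1 (Se) sets effort on bond)
bond 0 stroke→J1  (prefer integral on C1)
bond 2 stroke→J1  (C2 outputs effort q/C2)
bond 1 stroke→R1  (closing 1-jn rule on J1)

bond 0 |J1
bond 1 |R1
bond 2 |J1
bond 3 |J1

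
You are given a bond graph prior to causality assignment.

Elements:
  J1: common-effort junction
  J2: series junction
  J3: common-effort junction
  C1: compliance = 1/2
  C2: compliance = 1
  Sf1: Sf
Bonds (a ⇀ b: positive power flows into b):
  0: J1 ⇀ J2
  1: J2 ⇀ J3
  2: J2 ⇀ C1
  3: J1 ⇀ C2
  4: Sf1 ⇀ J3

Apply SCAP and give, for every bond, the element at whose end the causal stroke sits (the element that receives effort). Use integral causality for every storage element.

bond 0 →J2
bond 1 →J3
bond 2 →J2
bond 3 →J1
bond 4 →Sf1

b4 stroke→Sf1  (Sf1 (Sf) sets flow on bond)
b1 stroke→J3  (J3 needs exactly one e-in)
b0 stroke→J2  (common-f at J2 fixed by 1)
b2 stroke→J2  (common-f at J2 fixed by 1)
b3 stroke→J1  (J1 needs exactly one e-in)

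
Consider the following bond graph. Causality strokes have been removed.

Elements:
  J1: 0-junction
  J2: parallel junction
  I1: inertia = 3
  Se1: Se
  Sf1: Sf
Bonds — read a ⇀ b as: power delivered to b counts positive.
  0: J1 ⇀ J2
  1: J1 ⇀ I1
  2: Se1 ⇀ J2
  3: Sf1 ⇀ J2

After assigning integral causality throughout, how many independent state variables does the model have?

1  (I1 all integral)

b2 stroke at J2  (source Se1 imposes e)
b3 stroke at Sf1  (Sf1 (Sf) sets flow on bond)
b0 stroke at J1  (J2 effort already set via bond 2)
b1 stroke at I1  (J1 effort already set via bond 0)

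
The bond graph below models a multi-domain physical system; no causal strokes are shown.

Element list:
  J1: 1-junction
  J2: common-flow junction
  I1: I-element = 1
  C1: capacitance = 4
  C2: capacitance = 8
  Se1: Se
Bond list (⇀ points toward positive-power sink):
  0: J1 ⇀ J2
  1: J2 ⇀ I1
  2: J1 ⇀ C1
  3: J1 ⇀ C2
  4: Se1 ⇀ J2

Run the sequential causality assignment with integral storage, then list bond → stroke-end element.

b4 |J2  (source Se1 imposes e)
b1 |I1  (prefer integral on I1)
b0 |J2  (1-jn J2 has f-setter on 1)
b2 |J1  (1-jn J1 has f-setter on 0)
b3 |J1  (J1: bond 0 brought flow, rest push out)

β0 stroke→J2
β1 stroke→I1
β2 stroke→J1
β3 stroke→J1
β4 stroke→J2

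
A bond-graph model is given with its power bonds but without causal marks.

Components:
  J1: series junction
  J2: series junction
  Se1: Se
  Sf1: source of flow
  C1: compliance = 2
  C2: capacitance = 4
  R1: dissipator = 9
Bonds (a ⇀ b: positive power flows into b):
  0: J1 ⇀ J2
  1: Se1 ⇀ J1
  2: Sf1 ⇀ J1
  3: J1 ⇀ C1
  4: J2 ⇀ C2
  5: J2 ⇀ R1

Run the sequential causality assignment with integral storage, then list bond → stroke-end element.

bond 0 stroke at J1
bond 1 stroke at J1
bond 2 stroke at Sf1
bond 3 stroke at J1
bond 4 stroke at J2
bond 5 stroke at J2

b1 →J1  (Se1: effort source, stroke at far end)
b2 →Sf1  (source Sf1 imposes f)
b0 →J1  (1-jn J1 has f-setter on 2)
b3 →J1  (common-f at J1 fixed by 2)
b4 →J2  (common-f at J2 fixed by 0)
b5 →J2  (common-f at J2 fixed by 0)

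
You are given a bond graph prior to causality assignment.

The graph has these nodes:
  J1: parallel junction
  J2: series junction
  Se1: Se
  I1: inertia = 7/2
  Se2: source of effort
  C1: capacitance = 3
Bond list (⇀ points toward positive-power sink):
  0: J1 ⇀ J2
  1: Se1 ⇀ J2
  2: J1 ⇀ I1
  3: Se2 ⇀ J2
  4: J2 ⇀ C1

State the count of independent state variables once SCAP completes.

β1 |J2  (Se1: effort source, stroke at far end)
β3 |J2  (Se2 (Se) sets effort on bond)
β2 |I1  (I1 outputs flow p/I1)
β0 |J1  (J1 needs exactly one e-in)
β4 |J2  (J2 flow already set via bond 0)

2  (C1, I1 all integral)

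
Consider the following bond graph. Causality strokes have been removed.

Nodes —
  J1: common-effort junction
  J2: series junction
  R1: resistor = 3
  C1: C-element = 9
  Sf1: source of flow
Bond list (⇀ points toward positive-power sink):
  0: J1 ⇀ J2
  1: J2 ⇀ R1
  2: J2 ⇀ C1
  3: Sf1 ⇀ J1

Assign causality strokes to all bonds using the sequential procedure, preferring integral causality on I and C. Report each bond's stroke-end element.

bond 3 →Sf1  (source Sf1 imposes f)
bond 0 →J1  (J1 needs exactly one e-in)
bond 1 →J2  (1-jn J2 has f-setter on 0)
bond 2 →J2  (1-jn J2 has f-setter on 0)

bond 0 |J1
bond 1 |J2
bond 2 |J2
bond 3 |Sf1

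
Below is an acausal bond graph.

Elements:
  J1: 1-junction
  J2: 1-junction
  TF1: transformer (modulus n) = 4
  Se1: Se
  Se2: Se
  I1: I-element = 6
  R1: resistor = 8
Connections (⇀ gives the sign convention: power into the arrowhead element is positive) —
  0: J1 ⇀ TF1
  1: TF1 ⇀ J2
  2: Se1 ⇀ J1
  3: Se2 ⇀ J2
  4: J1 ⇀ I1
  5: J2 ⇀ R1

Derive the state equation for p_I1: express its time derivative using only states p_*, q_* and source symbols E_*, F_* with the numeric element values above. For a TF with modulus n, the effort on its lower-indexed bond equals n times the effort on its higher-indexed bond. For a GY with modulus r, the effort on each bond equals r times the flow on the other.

dp_I1/dt = E_Se1 + 4*E_Se2 - 64*p_I1/3

bond 2 |J1  (Se1: effort source, stroke at far end)
bond 3 |J2  (Se2 (Se) sets effort on bond)
bond 4 |I1  (I1 integral (f out))
bond 0 |J1  (J1 flow already set via bond 4)
bond 1 |TF1  (TF1: transformer flips bond 0)
bond 5 |J2  (J2 flow already set via bond 1)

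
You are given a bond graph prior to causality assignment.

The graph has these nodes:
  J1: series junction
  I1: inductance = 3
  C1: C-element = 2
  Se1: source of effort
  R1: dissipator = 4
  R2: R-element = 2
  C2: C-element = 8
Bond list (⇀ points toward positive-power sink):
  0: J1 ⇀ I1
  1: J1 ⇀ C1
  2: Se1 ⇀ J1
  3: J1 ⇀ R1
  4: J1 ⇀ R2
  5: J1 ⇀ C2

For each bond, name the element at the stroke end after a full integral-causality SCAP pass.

β0 stroke at I1
β1 stroke at J1
β2 stroke at J1
β3 stroke at J1
β4 stroke at J1
β5 stroke at J1

bond 2 stroke at J1  (source Se1 imposes e)
bond 0 stroke at I1  (prefer integral on I1)
bond 1 stroke at J1  (1-jn J1 has f-setter on 0)
bond 3 stroke at J1  (common-f at J1 fixed by 0)
bond 4 stroke at J1  (common-f at J1 fixed by 0)
bond 5 stroke at J1  (J1 flow already set via bond 0)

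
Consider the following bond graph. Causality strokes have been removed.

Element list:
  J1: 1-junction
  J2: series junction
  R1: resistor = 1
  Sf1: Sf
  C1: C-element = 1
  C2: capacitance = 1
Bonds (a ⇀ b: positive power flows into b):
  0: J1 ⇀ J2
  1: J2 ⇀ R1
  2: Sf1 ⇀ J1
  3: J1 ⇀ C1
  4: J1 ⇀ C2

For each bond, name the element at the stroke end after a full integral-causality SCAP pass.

bond 0 stroke→J1
bond 1 stroke→J2
bond 2 stroke→Sf1
bond 3 stroke→J1
bond 4 stroke→J1

bond 2 |Sf1  (source Sf1 imposes f)
bond 0 |J1  (1-jn J1 has f-setter on 2)
bond 3 |J1  (J1 flow already set via bond 2)
bond 4 |J1  (J1 flow already set via bond 2)
bond 1 |J2  (common-f at J2 fixed by 0)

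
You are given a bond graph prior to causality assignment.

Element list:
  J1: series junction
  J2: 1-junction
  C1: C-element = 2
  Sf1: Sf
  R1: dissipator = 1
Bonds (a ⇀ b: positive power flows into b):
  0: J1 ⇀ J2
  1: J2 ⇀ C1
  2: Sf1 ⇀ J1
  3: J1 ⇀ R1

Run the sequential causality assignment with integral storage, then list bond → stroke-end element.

#0 stroke at J1
#1 stroke at J2
#2 stroke at Sf1
#3 stroke at J1

#2 stroke at Sf1  (Sf1 fixes flow; stroke at Sf1)
#0 stroke at J1  (common-f at J1 fixed by 2)
#3 stroke at J1  (J1 flow already set via bond 2)
#1 stroke at J2  (common-f at J2 fixed by 0)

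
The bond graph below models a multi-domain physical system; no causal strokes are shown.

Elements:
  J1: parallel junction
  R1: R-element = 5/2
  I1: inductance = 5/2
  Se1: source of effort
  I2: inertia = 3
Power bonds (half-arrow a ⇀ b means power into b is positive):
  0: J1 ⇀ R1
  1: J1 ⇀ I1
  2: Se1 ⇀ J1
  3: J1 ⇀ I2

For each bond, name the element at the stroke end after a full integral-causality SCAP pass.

b2 stroke→J1  (Se1: effort source, stroke at far end)
b0 stroke→R1  (common-e at J1 fixed by 2)
b1 stroke→I1  (J1: bond 2 brought effort, rest push out)
b3 stroke→I2  (J1: bond 2 brought effort, rest push out)

b0 stroke→R1
b1 stroke→I1
b2 stroke→J1
b3 stroke→I2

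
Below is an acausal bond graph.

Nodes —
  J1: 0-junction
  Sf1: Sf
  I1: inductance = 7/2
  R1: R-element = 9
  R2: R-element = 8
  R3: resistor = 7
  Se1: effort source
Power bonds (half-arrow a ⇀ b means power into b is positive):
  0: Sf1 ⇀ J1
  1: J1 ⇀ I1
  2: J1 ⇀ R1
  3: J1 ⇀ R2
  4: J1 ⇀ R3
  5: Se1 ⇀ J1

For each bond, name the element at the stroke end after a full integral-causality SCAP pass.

#0 →Sf1  (source Sf1 imposes f)
#5 →J1  (source Se1 imposes e)
#1 →I1  (common-e at J1 fixed by 5)
#2 →R1  (0-jn J1 has e-setter on 5)
#3 →R2  (J1: bond 5 brought effort, rest push out)
#4 →R3  (J1 effort already set via bond 5)

#0 →Sf1
#1 →I1
#2 →R1
#3 →R2
#4 →R3
#5 →J1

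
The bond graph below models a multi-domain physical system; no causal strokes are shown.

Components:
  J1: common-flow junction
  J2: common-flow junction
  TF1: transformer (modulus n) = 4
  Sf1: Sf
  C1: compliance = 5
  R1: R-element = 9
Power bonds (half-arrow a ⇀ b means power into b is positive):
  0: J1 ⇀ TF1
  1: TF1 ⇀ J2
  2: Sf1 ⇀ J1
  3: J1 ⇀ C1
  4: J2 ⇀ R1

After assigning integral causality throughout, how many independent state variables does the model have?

#2 stroke→Sf1  (Sf1 (Sf) sets flow on bond)
#0 stroke→J1  (J1: bond 2 brought flow, rest push out)
#3 stroke→J1  (J1 flow already set via bond 2)
#1 stroke→TF1  (through TF1, causality passes straight; one stroke at TF1)
#4 stroke→J2  (J2: bond 1 brought flow, rest push out)

1  (C1 all integral)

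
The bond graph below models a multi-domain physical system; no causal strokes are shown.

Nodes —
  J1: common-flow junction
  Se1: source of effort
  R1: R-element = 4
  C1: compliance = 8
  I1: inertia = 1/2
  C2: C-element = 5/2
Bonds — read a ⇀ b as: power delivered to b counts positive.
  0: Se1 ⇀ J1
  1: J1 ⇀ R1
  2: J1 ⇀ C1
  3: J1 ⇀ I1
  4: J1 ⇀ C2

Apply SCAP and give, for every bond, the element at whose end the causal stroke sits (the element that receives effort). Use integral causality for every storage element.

b0 stroke at J1
b1 stroke at J1
b2 stroke at J1
b3 stroke at I1
b4 stroke at J1

β0 stroke at J1  (source Se1 imposes e)
β2 stroke at J1  (prefer integral on C1)
β3 stroke at I1  (I1 outputs flow p/I1)
β1 stroke at J1  (1-jn J1 has f-setter on 3)
β4 stroke at J1  (common-f at J1 fixed by 3)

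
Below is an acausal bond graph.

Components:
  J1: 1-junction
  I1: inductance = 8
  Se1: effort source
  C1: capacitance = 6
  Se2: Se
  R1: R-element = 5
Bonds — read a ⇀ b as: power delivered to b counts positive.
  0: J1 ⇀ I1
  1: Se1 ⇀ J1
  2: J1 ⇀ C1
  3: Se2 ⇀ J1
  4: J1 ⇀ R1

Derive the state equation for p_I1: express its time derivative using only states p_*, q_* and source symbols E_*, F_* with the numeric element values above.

b1 stroke at J1  (Se1 (Se) sets effort on bond)
b3 stroke at J1  (Se2 (Se) sets effort on bond)
b0 stroke at I1  (I1 integral (f out))
b2 stroke at J1  (J1: bond 0 brought flow, rest push out)
b4 stroke at J1  (J1: bond 0 brought flow, rest push out)

dp_I1/dt = E_Se1 + E_Se2 - 5*p_I1/8 - q_C1/6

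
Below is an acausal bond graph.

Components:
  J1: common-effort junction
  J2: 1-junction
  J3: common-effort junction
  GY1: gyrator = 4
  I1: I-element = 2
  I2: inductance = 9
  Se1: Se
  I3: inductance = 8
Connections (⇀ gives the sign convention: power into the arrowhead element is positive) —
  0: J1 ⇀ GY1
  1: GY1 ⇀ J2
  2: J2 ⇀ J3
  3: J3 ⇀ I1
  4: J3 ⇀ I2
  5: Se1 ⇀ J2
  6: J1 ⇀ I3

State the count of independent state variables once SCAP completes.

3  (I1, I2, I3 all integral)

β5 →J2  (Se1 (Se) sets effort on bond)
β3 →I1  (I1 outputs flow p/I1)
β4 →I2  (I2 outputs flow p/I2)
β2 →J3  (J3 needs exactly one e-in)
β1 →J2  (1-jn J2 has f-setter on 2)
β0 →J1  (through GY1, causality inverts; strokes same side of GY1)
β6 →I3  (common-e at J1 fixed by 0)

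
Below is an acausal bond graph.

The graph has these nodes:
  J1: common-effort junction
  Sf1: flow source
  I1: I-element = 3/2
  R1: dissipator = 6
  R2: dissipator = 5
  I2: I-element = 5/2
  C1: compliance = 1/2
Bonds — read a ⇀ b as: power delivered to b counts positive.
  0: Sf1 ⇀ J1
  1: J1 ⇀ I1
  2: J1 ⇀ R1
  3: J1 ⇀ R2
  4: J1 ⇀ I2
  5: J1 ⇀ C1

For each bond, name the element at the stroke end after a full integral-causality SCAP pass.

bond 0 stroke→Sf1  (Sf1 fixes flow; stroke at Sf1)
bond 1 stroke→I1  (I1: I, integral causality)
bond 4 stroke→I2  (I2: I, integral causality)
bond 5 stroke→J1  (C1 outputs effort q/C1)
bond 2 stroke→R1  (0-jn J1 has e-setter on 5)
bond 3 stroke→R2  (common-e at J1 fixed by 5)

b0 stroke at Sf1
b1 stroke at I1
b2 stroke at R1
b3 stroke at R2
b4 stroke at I2
b5 stroke at J1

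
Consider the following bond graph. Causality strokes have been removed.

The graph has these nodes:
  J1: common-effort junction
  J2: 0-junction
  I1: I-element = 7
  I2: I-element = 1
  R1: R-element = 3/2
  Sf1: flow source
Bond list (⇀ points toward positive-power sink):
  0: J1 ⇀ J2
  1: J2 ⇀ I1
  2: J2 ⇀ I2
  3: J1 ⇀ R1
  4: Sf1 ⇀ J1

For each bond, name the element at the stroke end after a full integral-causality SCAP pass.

b4 →Sf1  (Sf1 fixes flow; stroke at Sf1)
b1 →I1  (I1: I, integral causality)
b2 →I2  (I2 outputs flow p/I2)
b0 →J2  (closing 0-jn rule on J2)
b3 →J1  (J1 needs exactly one e-in)

β0 stroke at J2
β1 stroke at I1
β2 stroke at I2
β3 stroke at J1
β4 stroke at Sf1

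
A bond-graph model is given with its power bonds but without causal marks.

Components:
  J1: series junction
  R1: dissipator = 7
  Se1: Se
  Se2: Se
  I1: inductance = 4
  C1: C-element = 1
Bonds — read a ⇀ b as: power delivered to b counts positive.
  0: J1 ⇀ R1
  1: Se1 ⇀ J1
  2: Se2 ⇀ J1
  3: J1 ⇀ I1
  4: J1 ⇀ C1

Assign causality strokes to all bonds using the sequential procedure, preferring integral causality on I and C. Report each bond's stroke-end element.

bond 0 →J1
bond 1 →J1
bond 2 →J1
bond 3 →I1
bond 4 →J1

β1 stroke→J1  (Se1: effort source, stroke at far end)
β2 stroke→J1  (Se2 fixes effort; stroke away)
β3 stroke→I1  (I1 integral (f out))
β0 stroke→J1  (J1 flow already set via bond 3)
β4 stroke→J1  (J1 flow already set via bond 3)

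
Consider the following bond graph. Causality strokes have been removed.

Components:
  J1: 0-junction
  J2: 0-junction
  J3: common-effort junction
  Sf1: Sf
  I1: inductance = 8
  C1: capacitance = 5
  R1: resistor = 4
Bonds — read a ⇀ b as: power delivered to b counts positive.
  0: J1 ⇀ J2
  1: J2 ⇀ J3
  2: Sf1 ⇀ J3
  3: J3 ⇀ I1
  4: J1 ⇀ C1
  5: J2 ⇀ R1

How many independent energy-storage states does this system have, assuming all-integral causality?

2  (C1, I1 all integral)

β2 stroke→Sf1  (Sf1 (Sf) sets flow on bond)
β3 stroke→I1  (prefer integral on I1)
β1 stroke→J3  (only one effort-in slot at J3)
β4 stroke→J1  (prefer integral on C1)
β0 stroke→J2  (J1 effort already set via bond 4)
β5 stroke→R1  (0-jn J2 has e-setter on 0)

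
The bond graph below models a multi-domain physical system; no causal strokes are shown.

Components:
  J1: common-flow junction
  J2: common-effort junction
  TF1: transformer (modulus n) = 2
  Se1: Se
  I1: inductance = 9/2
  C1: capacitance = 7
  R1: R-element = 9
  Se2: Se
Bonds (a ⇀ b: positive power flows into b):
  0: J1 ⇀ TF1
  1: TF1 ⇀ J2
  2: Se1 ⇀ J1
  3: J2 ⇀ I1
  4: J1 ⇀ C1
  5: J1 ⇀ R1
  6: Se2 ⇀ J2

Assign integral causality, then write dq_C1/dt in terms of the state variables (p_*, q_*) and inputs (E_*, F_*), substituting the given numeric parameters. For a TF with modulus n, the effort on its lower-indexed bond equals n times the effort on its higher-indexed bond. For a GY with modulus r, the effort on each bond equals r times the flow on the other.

#2 |J1  (Se1 fixes effort; stroke away)
#6 |J2  (Se2: effort source, stroke at far end)
#1 |TF1  (J2: bond 6 brought effort, rest push out)
#3 |I1  (J2 effort already set via bond 6)
#0 |J1  (TF1 one-in-one-out from 1)
#4 |J1  (C1: C, integral causality)
#5 |R1  (J1 needs exactly one f-in)

dq_C1/dt = E_Se1/9 - 2*E_Se2/9 - q_C1/63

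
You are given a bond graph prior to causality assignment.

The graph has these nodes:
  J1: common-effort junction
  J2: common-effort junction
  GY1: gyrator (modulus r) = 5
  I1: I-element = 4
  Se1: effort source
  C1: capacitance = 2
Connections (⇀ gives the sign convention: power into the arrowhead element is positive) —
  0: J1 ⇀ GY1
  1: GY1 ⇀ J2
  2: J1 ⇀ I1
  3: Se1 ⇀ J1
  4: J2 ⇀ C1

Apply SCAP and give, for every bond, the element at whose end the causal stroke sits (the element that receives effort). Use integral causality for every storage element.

#0 →GY1
#1 →GY1
#2 →I1
#3 →J1
#4 →J2

#3 |J1  (source Se1 imposes e)
#0 |GY1  (J1 effort already set via bond 3)
#2 |I1  (0-jn J1 has e-setter on 3)
#1 |GY1  (GY GY1: same side as bond 0)
#4 |J2  (only one effort-in slot at J2)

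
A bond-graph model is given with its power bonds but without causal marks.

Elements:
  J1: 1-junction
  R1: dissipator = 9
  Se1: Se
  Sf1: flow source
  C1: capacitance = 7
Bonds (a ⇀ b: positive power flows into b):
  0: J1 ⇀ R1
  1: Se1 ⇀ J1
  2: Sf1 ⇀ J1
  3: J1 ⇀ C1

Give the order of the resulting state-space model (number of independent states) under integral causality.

1  (C1 all integral)

b1 stroke at J1  (Se1: effort source, stroke at far end)
b2 stroke at Sf1  (Sf1 fixes flow; stroke at Sf1)
b0 stroke at J1  (1-jn J1 has f-setter on 2)
b3 stroke at J1  (J1 flow already set via bond 2)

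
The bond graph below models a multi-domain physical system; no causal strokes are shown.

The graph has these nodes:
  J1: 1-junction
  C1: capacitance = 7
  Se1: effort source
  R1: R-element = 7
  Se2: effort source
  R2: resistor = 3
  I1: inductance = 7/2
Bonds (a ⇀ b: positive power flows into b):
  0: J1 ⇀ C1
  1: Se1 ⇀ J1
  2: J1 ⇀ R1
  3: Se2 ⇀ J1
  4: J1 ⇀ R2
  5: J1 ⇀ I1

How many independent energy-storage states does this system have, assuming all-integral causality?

2  (C1, I1 all integral)

#1 stroke at J1  (Se1: effort source, stroke at far end)
#3 stroke at J1  (source Se2 imposes e)
#0 stroke at J1  (C1: C, integral causality)
#5 stroke at I1  (I1: I, integral causality)
#2 stroke at J1  (1-jn J1 has f-setter on 5)
#4 stroke at J1  (J1 flow already set via bond 5)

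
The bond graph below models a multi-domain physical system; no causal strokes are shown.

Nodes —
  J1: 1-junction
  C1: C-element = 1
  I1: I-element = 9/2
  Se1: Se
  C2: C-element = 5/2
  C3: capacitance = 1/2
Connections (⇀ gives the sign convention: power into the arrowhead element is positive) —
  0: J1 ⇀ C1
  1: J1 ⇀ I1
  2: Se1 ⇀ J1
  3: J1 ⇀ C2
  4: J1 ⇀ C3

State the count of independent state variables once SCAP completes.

4  (C1, C2, C3, I1 all integral)

bond 2 stroke at J1  (source Se1 imposes e)
bond 0 stroke at J1  (C1 integral (e out))
bond 1 stroke at I1  (I1: I, integral causality)
bond 3 stroke at J1  (1-jn J1 has f-setter on 1)
bond 4 stroke at J1  (1-jn J1 has f-setter on 1)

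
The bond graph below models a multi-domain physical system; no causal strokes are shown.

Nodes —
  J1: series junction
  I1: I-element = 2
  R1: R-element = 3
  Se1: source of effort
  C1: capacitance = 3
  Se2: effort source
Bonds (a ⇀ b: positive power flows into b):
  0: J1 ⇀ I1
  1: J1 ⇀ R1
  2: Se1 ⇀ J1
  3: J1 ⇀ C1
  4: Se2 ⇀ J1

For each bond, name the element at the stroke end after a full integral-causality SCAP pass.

β0 stroke→I1
β1 stroke→J1
β2 stroke→J1
β3 stroke→J1
β4 stroke→J1

b2 stroke at J1  (Se1 fixes effort; stroke away)
b4 stroke at J1  (Se2: effort source, stroke at far end)
b0 stroke at I1  (I1 outputs flow p/I1)
b1 stroke at J1  (J1 flow already set via bond 0)
b3 stroke at J1  (J1: bond 0 brought flow, rest push out)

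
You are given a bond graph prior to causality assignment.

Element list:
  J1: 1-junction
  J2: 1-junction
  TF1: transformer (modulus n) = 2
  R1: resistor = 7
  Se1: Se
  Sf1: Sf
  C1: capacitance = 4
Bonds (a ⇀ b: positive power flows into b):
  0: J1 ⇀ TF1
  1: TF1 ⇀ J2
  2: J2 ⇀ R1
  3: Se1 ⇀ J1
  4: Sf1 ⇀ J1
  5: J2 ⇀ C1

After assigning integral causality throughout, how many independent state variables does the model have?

1  (C1 all integral)

b3 stroke→J1  (Se1 fixes effort; stroke away)
b4 stroke→Sf1  (source Sf1 imposes f)
b0 stroke→J1  (common-f at J1 fixed by 4)
b1 stroke→TF1  (through TF1, causality passes straight; one stroke at TF1)
b2 stroke→J2  (1-jn J2 has f-setter on 1)
b5 stroke→J2  (J2 flow already set via bond 1)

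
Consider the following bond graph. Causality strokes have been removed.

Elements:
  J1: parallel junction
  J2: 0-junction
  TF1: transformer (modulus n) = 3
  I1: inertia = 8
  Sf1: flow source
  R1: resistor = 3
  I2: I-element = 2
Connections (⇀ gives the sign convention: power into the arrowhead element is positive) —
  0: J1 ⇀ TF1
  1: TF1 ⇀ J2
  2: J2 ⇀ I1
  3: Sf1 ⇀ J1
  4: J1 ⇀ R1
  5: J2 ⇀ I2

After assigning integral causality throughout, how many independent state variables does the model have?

bond 3 |Sf1  (Sf1 (Sf) sets flow on bond)
bond 2 |I1  (I1 outputs flow p/I1)
bond 5 |I2  (I2 integral (f out))
bond 1 |J2  (J2: last free bond brings effort in)
bond 0 |TF1  (through TF1, causality passes straight; one stroke at TF1)
bond 4 |J1  (J1 needs exactly one e-in)

2  (I1, I2 all integral)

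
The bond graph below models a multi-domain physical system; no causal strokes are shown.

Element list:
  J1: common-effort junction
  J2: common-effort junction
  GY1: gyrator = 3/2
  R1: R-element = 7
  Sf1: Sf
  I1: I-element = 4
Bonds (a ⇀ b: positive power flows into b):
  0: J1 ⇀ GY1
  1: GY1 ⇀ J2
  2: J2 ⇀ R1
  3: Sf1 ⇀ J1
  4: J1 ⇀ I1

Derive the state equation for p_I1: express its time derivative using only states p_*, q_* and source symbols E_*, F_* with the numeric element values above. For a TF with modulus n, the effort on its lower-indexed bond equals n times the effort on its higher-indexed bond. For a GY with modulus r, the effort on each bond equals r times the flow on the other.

β3 →Sf1  (Sf1 fixes flow; stroke at Sf1)
β4 →I1  (I1 outputs flow p/I1)
β0 →J1  (J1: last free bond brings effort in)
β1 →J2  (GY1 both-in/both-out from 0)
β2 →R1  (0-jn J2 has e-setter on 1)

dp_I1/dt = 9*F_Sf1/28 - 9*p_I1/112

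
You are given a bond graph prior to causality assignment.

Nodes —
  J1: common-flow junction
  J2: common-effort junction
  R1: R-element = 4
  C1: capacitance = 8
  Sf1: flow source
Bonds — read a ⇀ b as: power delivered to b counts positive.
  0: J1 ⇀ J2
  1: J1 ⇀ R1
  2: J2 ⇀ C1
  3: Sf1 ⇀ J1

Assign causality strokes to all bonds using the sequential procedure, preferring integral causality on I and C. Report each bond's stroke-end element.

b3 stroke at Sf1  (source Sf1 imposes f)
b0 stroke at J1  (J1 flow already set via bond 3)
b1 stroke at J1  (J1: bond 3 brought flow, rest push out)
b2 stroke at J2  (J2 needs exactly one e-in)

bond 0 stroke→J1
bond 1 stroke→J1
bond 2 stroke→J2
bond 3 stroke→Sf1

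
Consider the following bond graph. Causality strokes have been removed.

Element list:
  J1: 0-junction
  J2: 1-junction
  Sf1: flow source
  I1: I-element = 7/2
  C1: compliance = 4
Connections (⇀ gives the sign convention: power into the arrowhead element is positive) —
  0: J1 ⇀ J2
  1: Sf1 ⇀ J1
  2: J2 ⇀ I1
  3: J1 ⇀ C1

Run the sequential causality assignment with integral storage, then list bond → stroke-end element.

b1 stroke→Sf1  (source Sf1 imposes f)
b2 stroke→I1  (I1 outputs flow p/I1)
b0 stroke→J2  (1-jn J2 has f-setter on 2)
b3 stroke→J1  (only one effort-in slot at J1)

β0 →J2
β1 →Sf1
β2 →I1
β3 →J1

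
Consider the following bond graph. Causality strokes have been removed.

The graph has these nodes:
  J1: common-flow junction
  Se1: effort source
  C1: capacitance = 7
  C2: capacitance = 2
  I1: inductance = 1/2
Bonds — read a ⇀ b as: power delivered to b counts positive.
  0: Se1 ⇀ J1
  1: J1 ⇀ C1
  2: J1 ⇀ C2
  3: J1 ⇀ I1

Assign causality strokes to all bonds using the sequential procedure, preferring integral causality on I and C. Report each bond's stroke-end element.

b0 →J1  (Se1 fixes effort; stroke away)
b1 →J1  (C1: C, integral causality)
b2 →J1  (C2: C, integral causality)
b3 →I1  (J1 needs exactly one f-in)

β0 stroke→J1
β1 stroke→J1
β2 stroke→J1
β3 stroke→I1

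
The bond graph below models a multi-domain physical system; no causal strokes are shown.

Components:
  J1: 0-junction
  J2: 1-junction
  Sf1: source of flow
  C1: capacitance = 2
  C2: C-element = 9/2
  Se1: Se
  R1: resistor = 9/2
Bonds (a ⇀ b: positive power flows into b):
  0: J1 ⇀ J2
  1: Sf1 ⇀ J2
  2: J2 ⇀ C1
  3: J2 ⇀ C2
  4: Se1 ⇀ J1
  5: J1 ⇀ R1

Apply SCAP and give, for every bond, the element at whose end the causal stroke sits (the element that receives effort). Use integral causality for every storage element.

bond 0 |J2
bond 1 |Sf1
bond 2 |J2
bond 3 |J2
bond 4 |J1
bond 5 |R1

b1 |Sf1  (Sf1 (Sf) sets flow on bond)
b4 |J1  (source Se1 imposes e)
b0 |J2  (J1: bond 4 brought effort, rest push out)
b5 |R1  (0-jn J1 has e-setter on 4)
b2 |J2  (J2: bond 1 brought flow, rest push out)
b3 |J2  (1-jn J2 has f-setter on 1)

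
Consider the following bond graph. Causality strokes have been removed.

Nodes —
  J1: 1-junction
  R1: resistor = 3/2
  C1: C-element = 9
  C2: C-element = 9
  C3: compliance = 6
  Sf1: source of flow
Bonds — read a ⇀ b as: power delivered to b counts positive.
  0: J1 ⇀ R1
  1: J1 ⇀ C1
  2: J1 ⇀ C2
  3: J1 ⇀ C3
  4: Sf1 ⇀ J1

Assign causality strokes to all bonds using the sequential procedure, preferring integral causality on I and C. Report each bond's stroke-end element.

β4 |Sf1  (source Sf1 imposes f)
β0 |J1  (common-f at J1 fixed by 4)
β1 |J1  (J1: bond 4 brought flow, rest push out)
β2 |J1  (common-f at J1 fixed by 4)
β3 |J1  (1-jn J1 has f-setter on 4)

bond 0 |J1
bond 1 |J1
bond 2 |J1
bond 3 |J1
bond 4 |Sf1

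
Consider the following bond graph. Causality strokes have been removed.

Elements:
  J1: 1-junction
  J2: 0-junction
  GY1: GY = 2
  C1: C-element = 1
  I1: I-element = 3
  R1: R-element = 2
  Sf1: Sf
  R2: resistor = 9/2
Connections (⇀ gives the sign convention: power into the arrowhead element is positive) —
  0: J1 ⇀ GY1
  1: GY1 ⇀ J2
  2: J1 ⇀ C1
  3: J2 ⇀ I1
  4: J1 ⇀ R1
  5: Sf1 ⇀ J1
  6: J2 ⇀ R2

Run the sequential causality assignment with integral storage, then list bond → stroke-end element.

β5 stroke→Sf1  (Sf1: flow source, stroke at near end)
β0 stroke→J1  (J1 flow already set via bond 5)
β2 stroke→J1  (1-jn J1 has f-setter on 5)
β4 stroke→J1  (J1 flow already set via bond 5)
β1 stroke→J2  (GY1 both-in/both-out from 0)
β3 stroke→I1  (J2 effort already set via bond 1)
β6 stroke→R2  (J2: bond 1 brought effort, rest push out)

β0 |J1
β1 |J2
β2 |J1
β3 |I1
β4 |J1
β5 |Sf1
β6 |R2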